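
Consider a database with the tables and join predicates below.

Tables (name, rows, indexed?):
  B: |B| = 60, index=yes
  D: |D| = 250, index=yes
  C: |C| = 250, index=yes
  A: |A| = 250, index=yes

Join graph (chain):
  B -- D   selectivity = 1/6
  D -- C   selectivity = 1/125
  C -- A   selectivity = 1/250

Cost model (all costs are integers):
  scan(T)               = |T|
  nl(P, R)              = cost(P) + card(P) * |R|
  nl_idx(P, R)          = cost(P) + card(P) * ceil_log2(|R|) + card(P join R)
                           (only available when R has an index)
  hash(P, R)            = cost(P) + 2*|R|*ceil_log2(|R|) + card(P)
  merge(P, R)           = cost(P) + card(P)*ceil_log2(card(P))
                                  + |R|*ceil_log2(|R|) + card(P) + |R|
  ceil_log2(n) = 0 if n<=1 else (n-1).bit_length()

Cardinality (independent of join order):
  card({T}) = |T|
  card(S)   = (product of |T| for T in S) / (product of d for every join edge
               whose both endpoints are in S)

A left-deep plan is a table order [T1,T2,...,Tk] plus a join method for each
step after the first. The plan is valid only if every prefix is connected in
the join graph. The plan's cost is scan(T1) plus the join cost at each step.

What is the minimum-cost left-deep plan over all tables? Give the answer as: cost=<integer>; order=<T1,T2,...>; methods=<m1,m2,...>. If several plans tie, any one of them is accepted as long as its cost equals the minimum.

cost=6220; order=A,C,D,B; methods=nl_idx,nl_idx,hash

Selinger DP (subsets sized 1..n):
  {B}: scan cost=60, card=60
  {D}: scan cost=250, card=250
  {C}: scan cost=250, card=250
  {A}: scan cost=250, card=250
  {BD}: card=2500; try (B,hash)→1220, (D,merge)→2730, (B,merge)→2920, (D,nl_idx)→3040, (D,hash)→4120, (B,nl_idx)→4250 …(+2); best=1220 via (B,hash)
  {CD}: card=500; try (D,nl_idx)→2750, (C,nl_idx)→2750, (D,hash)→4500, (C,hash)→4500, (D,merge)→4750, (C,merge)→4750 …(+2); best=2750 via (D,nl_idx)
  {AC}: card=250; try (C,nl_idx)→2500, (A,nl_idx)→2500, (C,hash)→4500, (A,hash)→4500, (C,merge)→4750, (A,merge)→4750 …(+2); best=2500 via (C,nl_idx)
  {BCD}: card=5000; try (B,hash)→3970, (C,hash)→7720, (B,merge)→8170, (B,nl_idx)→10750, (C,nl_idx)→26220, (B,nl)→32750 …(+2); best=3970 via (B,hash)
  {ACD}: card=500; try (D,nl_idx)→5000, (D,hash)→6750, (D,merge)→7000, (A,hash)→7250, (A,nl_idx)→7250, (A,merge)→10000 …(+2); best=5000 via (D,nl_idx)
  {ABCD}: card=5000; try (B,hash)→6220, (B,merge)→10420, (A,hash)→12970, (B,nl_idx)→13000, (B,nl)→35000, (A,nl_idx)→48970 …(+2); best=6220 via (B,hash)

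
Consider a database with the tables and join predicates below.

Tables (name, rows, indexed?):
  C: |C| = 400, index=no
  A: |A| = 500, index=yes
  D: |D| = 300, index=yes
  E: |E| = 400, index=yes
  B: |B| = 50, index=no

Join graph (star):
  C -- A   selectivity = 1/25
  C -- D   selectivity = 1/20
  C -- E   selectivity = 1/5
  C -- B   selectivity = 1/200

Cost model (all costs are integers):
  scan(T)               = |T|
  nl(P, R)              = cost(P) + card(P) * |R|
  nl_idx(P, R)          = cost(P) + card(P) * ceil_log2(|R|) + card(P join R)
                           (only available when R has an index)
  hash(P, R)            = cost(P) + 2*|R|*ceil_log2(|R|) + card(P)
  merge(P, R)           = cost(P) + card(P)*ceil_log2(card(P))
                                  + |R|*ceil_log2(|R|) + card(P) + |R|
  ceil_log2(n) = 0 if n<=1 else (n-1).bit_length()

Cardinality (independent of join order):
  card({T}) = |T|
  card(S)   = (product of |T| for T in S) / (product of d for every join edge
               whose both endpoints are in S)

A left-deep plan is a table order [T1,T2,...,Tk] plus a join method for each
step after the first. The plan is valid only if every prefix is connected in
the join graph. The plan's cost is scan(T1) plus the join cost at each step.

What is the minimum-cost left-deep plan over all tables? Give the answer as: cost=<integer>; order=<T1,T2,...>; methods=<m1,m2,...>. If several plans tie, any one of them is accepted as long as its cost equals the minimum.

cost=48900; order=C,B,A,D,E; methods=hash,nl_idx,hash,hash

Selinger DP (subsets sized 1..n):
  {C}: scan cost=400, card=400
  {A}: scan cost=500, card=500
  {D}: scan cost=300, card=300
  {E}: scan cost=400, card=400
  {B}: scan cost=50, card=50
  {AC}: card=8000; try (C,hash)→8200, (A,merge)→9400, (C,merge)→9500, (A,hash)→9800, (A,nl_idx)→12000, (A,nl)→200400 …(+1); best=8200 via (C,hash)
  {CD}: card=6000; try (D,hash)→6200, (C,merge)→7300, (D,merge)→7400, (C,hash)→7800, (D,nl_idx)→10000, (C,nl)→120300 …(+1); best=6200 via (D,hash)
  {CE}: card=32000; try (E,hash)→8000, (C,hash)→8000, (E,merge)→8400, (C,merge)→8400, (E,nl_idx)→36000, (E,nl)→160400 …(+1); best=8000 via (E,hash)
  {BC}: card=100; try (B,hash)→1400, (C,merge)→4400, (B,merge)→4750, (C,hash)→7300, (C,nl)→20050, (B,nl)→20400; best=1400 via (B,hash)
  {ACD}: card=120000; try (A,hash)→21200, (D,hash)→21600, (A,merge)→95200, (D,merge)→123200, (A,nl_idx)→180200, (D,nl_idx)→200200 …(+2); best=21200 via (A,hash)
  {ACE}: card=640000; try (E,hash)→23400, (A,hash)→49000, (E,merge)→124200, (A,merge)→525000, (E,nl_idx)→720200, (A,nl_idx)→936000 …(+2); best=23400 via (E,hash)
  {ABC}: card=2000; try (A,nl_idx)→4300, (A,merge)→7200, (A,hash)→10500, (B,hash)→16800, (A,nl)→51400, (B,merge)→120550 …(+1); best=4300 via (A,nl_idx)
  {CDE}: card=480000; try (E,hash)→19400, (D,hash)→45400, (E,merge)→94200, (D,merge)→523000, (E,nl_idx)→540200, (D,nl_idx)→776000 …(+2); best=19400 via (E,hash)
  {BCD}: card=1500; try (D,nl_idx)→3800, (D,merge)→5200, (D,hash)→6900, (B,hash)→12800, (D,nl)→31400, (B,merge)→90550 …(+1); best=3800 via (D,nl_idx)
  {BCE}: card=8000; try (E,merge)→6200, (E,hash)→8700, (E,nl_idx)→10300, (B,hash)→40600, (E,nl)→41400, (B,merge)→520350 …(+1); best=6200 via (E,merge)
  {ACDE}: card=9600000; try (E,hash)→148400, (A,hash)→508400, (D,hash)→668800, (E,merge)→2185200, (A,merge)→9624400, (E,nl_idx)→10701200 …(+6); best=148400 via (E,hash)
  {ABCD}: card=30000; try (D,hash)→11700, (A,hash)→14300, (A,merge)→26800, (D,merge)→31300, (A,nl_idx)→47300, (D,nl_idx)→52300 …(+5); best=11700 via (D,hash)
  {ABCE}: card=160000; try (E,hash)→13500, (A,hash)→23200, (E,merge)→32300, (A,merge)→123200, (E,nl_idx)→182300, (A,nl_idx)→238200 …(+5); best=13500 via (E,hash)
  {BCDE}: card=120000; try (E,hash)→12500, (D,hash)→19600, (E,merge)→25800, (D,merge)→121200, (E,nl_idx)→137300, (D,nl_idx)→198200 …(+5); best=12500 via (E,hash)
  {ABCDE}: card=2400000; try (E,hash)→48900, (A,hash)→141500, (D,hash)→178900, (E,merge)→495700, (A,merge)→2177500, (E,nl_idx)→2681700 …(+9); best=48900 via (E,hash)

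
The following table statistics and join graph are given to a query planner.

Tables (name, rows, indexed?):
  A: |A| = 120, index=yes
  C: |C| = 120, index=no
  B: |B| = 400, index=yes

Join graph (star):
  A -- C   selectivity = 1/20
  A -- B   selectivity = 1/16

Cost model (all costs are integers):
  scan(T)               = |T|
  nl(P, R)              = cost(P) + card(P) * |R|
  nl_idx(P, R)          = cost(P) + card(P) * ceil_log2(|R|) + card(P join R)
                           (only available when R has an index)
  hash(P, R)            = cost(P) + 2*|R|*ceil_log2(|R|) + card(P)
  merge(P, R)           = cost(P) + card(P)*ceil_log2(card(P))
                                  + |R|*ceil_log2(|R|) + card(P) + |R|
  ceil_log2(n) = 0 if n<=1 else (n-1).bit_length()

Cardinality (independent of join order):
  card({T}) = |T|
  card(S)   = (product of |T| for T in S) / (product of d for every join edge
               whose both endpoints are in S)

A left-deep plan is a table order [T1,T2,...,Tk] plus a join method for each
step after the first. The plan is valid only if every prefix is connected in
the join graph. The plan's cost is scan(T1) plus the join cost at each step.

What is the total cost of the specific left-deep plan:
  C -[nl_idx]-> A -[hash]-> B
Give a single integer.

9600

step 1: scan C: cost=120, card=120
step 2: join A via nl_idx
    card(P join A) = 120*120/(20) = 720
    cost = 120 + 120*7 + 720 = 1680
step 3: join B via hash
    card(P join B) = 720*400/(16) = 18000
    cost = 1680 + 2*400*9 + 720 = 9600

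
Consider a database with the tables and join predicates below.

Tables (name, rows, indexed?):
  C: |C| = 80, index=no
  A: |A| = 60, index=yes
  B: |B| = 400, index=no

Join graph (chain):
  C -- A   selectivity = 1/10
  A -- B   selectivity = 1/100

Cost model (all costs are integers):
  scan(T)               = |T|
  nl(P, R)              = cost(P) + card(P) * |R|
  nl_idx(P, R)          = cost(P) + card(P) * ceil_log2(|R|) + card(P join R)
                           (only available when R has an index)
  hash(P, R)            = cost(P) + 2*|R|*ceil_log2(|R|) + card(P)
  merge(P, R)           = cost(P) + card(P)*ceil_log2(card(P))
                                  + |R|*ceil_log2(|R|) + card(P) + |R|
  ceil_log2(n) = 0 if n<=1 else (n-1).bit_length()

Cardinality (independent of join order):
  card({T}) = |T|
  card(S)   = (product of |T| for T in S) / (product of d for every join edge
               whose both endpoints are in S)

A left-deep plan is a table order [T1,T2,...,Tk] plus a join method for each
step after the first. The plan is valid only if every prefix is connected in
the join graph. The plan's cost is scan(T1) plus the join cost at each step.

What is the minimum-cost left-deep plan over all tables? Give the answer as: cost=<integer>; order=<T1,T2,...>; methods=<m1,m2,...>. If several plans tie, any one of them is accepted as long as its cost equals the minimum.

cost=2880; order=B,A,C; methods=hash,hash

Selinger DP (subsets sized 1..n):
  {C}: scan cost=80, card=80
  {A}: scan cost=60, card=60
  {B}: scan cost=400, card=400
  {AC}: card=480; try (A,hash)→880, (A,nl_idx)→1040, (C,merge)→1120, (A,merge)→1140, (C,hash)→1240, (C,nl)→4860 …(+1); best=880 via (A,hash)
  {AB}: card=240; try (A,hash)→1520, (A,nl_idx)→3040, (B,merge)→4480, (A,merge)→4820, (B,hash)→7320, (B,nl)→24060 …(+1); best=1520 via (A,hash)
  {ABC}: card=1920; try (C,hash)→2880, (C,merge)→4320, (B,hash)→8560, (B,merge)→9680, (C,nl)→20720, (B,nl)→192880; best=2880 via (C,hash)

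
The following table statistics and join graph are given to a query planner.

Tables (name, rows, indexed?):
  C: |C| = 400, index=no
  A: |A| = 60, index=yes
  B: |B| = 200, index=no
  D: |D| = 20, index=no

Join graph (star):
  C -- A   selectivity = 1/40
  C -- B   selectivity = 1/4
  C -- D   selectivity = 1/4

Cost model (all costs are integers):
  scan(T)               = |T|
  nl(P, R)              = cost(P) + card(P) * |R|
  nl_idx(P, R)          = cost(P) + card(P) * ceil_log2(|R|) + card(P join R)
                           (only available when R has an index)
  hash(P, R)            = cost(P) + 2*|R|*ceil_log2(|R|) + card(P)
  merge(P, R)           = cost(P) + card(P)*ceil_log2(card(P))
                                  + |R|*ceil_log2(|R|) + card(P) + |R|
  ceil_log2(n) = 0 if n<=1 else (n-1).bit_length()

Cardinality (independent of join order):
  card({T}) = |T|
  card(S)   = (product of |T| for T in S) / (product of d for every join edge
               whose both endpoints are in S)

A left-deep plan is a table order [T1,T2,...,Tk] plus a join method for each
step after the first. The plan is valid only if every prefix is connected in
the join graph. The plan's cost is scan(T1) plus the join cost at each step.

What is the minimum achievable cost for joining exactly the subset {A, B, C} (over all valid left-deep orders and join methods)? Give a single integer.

Selinger DP over subsets of {A,B,C}:
  {C}: scan cost=400, card=400
  {A}: scan cost=60, card=60
  {B}: scan cost=200, card=200
  {AC}: card=600; try (A,hash)→1520, (A,nl_idx)→3400, (C,merge)→4480, (A,merge)→4820, (C,hash)→7320, (C,nl)→24060 …(+1); best=1520 via (A,hash)
  {BC}: card=20000; try (B,hash)→4000, (C,merge)→6000, (B,merge)→6200, (C,hash)→7600, (C,nl)→80200, (B,nl)→80400; best=4000 via (B,hash)
  {ABC}: card=30000; try (B,hash)→5320, (B,merge)→9920, (A,hash)→24720, (B,nl)→121520, (A,nl_idx)→154000, (A,merge)→324420 …(+1); best=5320 via (B,hash)

5320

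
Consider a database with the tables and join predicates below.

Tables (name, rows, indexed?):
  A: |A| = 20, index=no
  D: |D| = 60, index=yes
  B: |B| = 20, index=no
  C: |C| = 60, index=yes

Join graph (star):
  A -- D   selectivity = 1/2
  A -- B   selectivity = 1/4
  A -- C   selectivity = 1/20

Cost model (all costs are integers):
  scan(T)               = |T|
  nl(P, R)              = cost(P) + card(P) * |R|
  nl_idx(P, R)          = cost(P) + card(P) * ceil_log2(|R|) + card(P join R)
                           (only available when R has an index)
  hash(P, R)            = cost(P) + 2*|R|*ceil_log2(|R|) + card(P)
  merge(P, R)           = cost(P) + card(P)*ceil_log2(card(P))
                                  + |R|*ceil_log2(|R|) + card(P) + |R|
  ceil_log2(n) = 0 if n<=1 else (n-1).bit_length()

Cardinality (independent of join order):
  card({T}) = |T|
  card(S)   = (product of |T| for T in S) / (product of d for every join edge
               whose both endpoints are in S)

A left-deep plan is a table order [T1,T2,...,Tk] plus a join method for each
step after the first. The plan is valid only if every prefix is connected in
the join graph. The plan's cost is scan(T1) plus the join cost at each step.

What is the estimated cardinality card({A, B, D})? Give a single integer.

3000

Tables in S: A(20), B(20), D(60)
Edges inside S: A-D(d=2), A-B(d=4)
numerator = 20 * 20 * 60 = 24000
denominator = 2 * 4 = 8
card(S) = 24000 / 8 = 3000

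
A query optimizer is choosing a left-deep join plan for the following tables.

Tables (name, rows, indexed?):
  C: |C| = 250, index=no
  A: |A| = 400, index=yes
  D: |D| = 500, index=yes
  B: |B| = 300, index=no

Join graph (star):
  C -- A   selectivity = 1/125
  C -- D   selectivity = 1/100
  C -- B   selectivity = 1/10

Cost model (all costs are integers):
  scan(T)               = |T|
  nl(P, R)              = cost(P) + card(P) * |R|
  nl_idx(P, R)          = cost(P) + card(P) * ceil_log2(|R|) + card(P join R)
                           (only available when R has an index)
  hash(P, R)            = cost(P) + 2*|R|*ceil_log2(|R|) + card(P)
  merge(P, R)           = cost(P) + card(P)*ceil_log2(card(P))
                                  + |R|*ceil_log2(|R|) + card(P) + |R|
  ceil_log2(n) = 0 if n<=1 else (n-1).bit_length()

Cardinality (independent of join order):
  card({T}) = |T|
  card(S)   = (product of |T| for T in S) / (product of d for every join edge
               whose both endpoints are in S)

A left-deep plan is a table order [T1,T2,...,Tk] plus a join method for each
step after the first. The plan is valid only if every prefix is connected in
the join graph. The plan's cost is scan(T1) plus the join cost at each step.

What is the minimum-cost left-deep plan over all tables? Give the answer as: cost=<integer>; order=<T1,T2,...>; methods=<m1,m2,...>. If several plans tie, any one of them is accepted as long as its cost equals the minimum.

Selinger DP (subsets sized 1..n):
  {C}: scan cost=250, card=250
  {A}: scan cost=400, card=400
  {D}: scan cost=500, card=500
  {B}: scan cost=300, card=300
  {AC}: card=800; try (A,nl_idx)→3300, (C,hash)→4800, (A,merge)→6500, (C,merge)→6650, (A,hash)→7700, (A,nl)→100250 …(+1); best=3300 via (A,nl_idx)
  {CD}: card=1250; try (D,nl_idx)→3750, (C,hash)→5000, (D,merge)→7500, (C,merge)→7750, (D,hash)→9500, (D,nl)→125250 …(+1); best=3750 via (D,nl_idx)
  {BC}: card=7500; try (C,hash)→4600, (B,merge)→5500, (C,merge)→5550, (B,hash)→5900, (B,nl)→75250, (C,nl)→75300; best=4600 via (C,hash)
  {ACD}: card=4000; try (A,hash)→12200, (D,hash)→13100, (D,nl_idx)→14500, (D,merge)→17100, (A,nl_idx)→19000, (A,merge)→22750 …(+2); best=12200 via (A,hash)
  {ABC}: card=24000; try (B,hash)→9500, (B,merge)→15100, (A,hash)→19300, (A,nl_idx)→96100, (A,merge)→113600, (B,nl)→243300 …(+1); best=9500 via (B,hash)
  {BCD}: card=37500; try (B,hash)→10400, (D,hash)→21100, (B,merge)→21750, (D,nl_idx)→109600, (D,merge)→114600, (B,nl)→378750 …(+1); best=10400 via (B,hash)
  {ABCD}: card=120000; try (B,hash)→21600, (D,hash)→42500, (A,hash)→55100, (B,merge)→67200, (D,nl_idx)→345500, (D,merge)→398500 …(+5); best=21600 via (B,hash)

cost=21600; order=C,D,A,B; methods=nl_idx,hash,hash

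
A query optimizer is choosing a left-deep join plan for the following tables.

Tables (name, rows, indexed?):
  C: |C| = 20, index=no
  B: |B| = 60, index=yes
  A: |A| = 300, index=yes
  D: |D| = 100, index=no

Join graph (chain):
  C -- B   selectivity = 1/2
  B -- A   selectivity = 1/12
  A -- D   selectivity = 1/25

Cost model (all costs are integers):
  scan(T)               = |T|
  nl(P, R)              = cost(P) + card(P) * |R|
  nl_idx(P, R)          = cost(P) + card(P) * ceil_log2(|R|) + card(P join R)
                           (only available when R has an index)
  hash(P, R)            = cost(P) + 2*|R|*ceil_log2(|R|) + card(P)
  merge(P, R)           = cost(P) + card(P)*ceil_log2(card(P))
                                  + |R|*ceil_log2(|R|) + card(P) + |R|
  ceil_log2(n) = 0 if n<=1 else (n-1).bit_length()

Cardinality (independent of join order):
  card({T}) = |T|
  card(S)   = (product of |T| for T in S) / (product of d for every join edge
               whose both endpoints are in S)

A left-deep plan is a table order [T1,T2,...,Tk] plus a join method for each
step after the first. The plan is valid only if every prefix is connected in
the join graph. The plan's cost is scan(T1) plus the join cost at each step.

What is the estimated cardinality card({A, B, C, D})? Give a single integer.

Tables in S: A(300), B(60), C(20), D(100)
Edges inside S: C-B(d=2), B-A(d=12), A-D(d=25)
numerator = 300 * 60 * 20 * 100 = 36000000
denominator = 2 * 12 * 25 = 600
card(S) = 36000000 / 600 = 60000

60000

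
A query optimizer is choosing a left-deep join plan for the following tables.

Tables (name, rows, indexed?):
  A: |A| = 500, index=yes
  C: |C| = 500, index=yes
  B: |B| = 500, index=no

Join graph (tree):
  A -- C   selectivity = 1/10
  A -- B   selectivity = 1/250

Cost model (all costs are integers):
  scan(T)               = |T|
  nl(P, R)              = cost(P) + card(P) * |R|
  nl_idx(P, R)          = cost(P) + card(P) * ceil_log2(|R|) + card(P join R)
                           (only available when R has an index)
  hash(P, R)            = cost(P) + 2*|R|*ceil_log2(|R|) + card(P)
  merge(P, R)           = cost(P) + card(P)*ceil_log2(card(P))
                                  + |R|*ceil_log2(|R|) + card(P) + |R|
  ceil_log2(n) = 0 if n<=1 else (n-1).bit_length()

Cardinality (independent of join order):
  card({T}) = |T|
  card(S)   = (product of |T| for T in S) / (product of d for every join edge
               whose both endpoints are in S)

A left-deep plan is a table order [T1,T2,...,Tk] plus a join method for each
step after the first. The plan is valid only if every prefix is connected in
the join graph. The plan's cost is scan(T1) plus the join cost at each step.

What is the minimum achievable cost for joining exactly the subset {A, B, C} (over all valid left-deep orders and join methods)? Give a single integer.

Selinger DP over subsets of {A,B,C}:
  {A}: scan cost=500, card=500
  {C}: scan cost=500, card=500
  {B}: scan cost=500, card=500
  {AC}: card=25000; try (C,hash)→10000, (A,hash)→10000, (C,merge)→10500, (A,merge)→10500, (C,nl_idx)→30000, (A,nl_idx)→30000 …(+2); best=10000 via (C,hash)
  {AB}: card=1000; try (A,nl_idx)→6000, (B,hash)→10000, (A,hash)→10000, (B,merge)→10500, (A,merge)→10500, (B,nl)→250500 …(+1); best=6000 via (A,nl_idx)
  {ABC}: card=50000; try (C,hash)→16000, (C,merge)→22000, (B,hash)→44000, (C,nl_idx)→65000, (B,merge)→415000, (C,nl)→506000 …(+1); best=16000 via (C,hash)

16000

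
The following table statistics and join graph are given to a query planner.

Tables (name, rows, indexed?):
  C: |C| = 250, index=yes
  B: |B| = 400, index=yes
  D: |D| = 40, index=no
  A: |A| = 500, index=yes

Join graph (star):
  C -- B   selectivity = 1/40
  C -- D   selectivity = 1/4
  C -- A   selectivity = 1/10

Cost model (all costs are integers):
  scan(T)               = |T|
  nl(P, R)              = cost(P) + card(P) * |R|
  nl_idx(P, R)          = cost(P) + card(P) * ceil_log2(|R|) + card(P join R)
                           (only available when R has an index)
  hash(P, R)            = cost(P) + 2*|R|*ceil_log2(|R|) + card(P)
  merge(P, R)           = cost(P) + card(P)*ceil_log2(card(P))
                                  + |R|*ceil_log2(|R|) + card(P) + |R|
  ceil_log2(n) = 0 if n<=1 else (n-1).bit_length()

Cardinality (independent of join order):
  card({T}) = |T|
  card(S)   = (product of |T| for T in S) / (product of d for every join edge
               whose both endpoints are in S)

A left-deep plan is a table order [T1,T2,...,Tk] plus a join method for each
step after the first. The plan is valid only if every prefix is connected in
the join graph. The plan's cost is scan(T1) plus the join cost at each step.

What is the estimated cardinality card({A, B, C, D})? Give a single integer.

1250000

Tables in S: A(500), B(400), C(250), D(40)
Edges inside S: C-B(d=40), C-D(d=4), C-A(d=10)
numerator = 500 * 400 * 250 * 40 = 2000000000
denominator = 40 * 4 * 10 = 1600
card(S) = 2000000000 / 1600 = 1250000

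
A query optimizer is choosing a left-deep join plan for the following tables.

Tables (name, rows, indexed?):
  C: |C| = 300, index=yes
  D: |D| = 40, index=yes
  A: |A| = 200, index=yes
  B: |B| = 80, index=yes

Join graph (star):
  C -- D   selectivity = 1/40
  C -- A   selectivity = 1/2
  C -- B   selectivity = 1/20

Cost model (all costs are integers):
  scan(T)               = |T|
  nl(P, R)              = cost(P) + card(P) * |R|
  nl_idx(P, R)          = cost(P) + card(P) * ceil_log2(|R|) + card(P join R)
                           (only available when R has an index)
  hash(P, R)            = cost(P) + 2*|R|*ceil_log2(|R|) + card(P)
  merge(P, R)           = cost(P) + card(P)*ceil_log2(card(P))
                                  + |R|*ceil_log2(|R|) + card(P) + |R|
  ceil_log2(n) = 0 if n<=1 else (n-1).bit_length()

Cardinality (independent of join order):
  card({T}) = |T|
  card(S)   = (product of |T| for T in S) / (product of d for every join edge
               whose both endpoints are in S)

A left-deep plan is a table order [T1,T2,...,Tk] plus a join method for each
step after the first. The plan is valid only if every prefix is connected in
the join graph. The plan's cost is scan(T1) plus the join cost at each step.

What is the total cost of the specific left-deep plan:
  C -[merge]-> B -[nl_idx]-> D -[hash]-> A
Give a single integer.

step 1: scan C: cost=300, card=300
step 2: join B via merge
    card(P join B) = 300*80/(20) = 1200
    cost = 300 + 300*9 + 80*7 + 300 + 80 = 3940
step 3: join D via nl_idx
    card(P join D) = 1200*40/(40) = 1200
    cost = 3940 + 1200*6 + 1200 = 12340
step 4: join A via hash
    card(P join A) = 1200*200/(2) = 120000
    cost = 12340 + 2*200*8 + 1200 = 16740

16740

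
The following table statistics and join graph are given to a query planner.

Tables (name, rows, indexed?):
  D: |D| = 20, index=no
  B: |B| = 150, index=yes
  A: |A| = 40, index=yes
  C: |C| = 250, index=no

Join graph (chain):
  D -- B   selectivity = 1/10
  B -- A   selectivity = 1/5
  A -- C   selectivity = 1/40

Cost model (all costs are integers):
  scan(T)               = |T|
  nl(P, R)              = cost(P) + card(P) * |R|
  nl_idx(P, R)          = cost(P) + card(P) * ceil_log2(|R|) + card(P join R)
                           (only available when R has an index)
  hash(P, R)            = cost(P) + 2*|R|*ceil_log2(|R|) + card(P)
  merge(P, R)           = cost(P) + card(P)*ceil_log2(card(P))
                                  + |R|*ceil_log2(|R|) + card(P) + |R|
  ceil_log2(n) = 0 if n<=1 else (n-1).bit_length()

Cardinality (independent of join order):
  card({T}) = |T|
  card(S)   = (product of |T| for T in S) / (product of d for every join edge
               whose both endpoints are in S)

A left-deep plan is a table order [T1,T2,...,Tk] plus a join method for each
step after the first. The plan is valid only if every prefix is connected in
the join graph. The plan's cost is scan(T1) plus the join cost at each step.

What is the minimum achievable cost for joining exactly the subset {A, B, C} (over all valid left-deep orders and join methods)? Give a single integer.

3630

Selinger DP over subsets of {A,B,C}:
  {B}: scan cost=150, card=150
  {A}: scan cost=40, card=40
  {C}: scan cost=250, card=250
  {AB}: card=1200; try (A,hash)→780, (B,nl_idx)→1560, (B,merge)→1670, (A,merge)→1780, (A,nl_idx)→2250, (B,hash)→2480 …(+2); best=780 via (A,hash)
  {AC}: card=250; try (A,hash)→980, (A,nl_idx)→2000, (C,merge)→2570, (A,merge)→2780, (C,hash)→4080, (C,nl)→10040 …(+1); best=980 via (A,hash)
  {ABC}: card=7500; try (B,hash)→3630, (B,merge)→4580, (C,hash)→5980, (B,nl_idx)→10480, (C,merge)→17430, (B,nl)→38480 …(+1); best=3630 via (B,hash)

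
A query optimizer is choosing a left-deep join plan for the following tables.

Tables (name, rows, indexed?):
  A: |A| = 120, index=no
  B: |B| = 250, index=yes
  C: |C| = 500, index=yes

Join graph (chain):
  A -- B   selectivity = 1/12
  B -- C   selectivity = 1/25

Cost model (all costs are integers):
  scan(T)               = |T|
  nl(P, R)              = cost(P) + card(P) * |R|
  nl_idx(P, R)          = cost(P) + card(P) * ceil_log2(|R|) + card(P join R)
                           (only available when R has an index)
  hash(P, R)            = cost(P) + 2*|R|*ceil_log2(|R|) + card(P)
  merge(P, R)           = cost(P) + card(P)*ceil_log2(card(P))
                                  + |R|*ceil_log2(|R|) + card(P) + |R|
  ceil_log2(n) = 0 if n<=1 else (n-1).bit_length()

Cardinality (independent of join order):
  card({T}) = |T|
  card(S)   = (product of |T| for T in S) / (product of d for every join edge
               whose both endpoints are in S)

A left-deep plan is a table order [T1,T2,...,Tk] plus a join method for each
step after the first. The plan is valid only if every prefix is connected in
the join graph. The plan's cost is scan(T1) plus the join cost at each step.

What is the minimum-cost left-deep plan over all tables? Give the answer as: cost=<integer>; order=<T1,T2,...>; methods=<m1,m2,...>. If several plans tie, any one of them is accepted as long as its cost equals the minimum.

Selinger DP (subsets sized 1..n):
  {A}: scan cost=120, card=120
  {B}: scan cost=250, card=250
  {C}: scan cost=500, card=500
  {AB}: card=2500; try (A,hash)→2180, (B,merge)→3330, (A,merge)→3460, (B,nl_idx)→3580, (B,hash)→4240, (B,nl)→30120 …(+1); best=2180 via (A,hash)
  {BC}: card=5000; try (B,hash)→5000, (C,merge)→7500, (C,nl_idx)→7500, (B,merge)→7750, (C,hash)→9500, (B,nl_idx)→9500 …(+2); best=5000 via (B,hash)
  {ABC}: card=50000; try (A,hash)→11680, (C,hash)→13680, (C,merge)→39680, (C,nl_idx)→74680, (A,merge)→75960, (A,nl)→605000 …(+1); best=11680 via (A,hash)

cost=11680; order=C,B,A; methods=hash,hash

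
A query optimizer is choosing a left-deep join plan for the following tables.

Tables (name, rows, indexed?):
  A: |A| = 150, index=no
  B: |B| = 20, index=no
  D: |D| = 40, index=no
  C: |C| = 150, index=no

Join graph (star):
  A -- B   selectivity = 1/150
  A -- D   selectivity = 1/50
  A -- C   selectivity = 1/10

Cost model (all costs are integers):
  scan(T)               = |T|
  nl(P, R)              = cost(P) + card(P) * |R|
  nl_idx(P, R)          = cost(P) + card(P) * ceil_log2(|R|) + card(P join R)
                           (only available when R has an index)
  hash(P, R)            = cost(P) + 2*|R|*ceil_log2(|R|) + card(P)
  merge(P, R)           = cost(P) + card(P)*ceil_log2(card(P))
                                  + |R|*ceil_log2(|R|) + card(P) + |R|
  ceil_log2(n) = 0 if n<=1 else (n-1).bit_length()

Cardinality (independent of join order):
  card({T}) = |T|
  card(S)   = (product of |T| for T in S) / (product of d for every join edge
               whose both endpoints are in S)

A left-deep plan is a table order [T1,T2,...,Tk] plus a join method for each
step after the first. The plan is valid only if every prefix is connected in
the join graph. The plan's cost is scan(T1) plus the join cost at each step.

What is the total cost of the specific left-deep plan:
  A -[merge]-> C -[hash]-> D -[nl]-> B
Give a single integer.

41580

step 1: scan A: cost=150, card=150
step 2: join C via merge
    card(P join C) = 150*150/(10) = 2250
    cost = 150 + 150*8 + 150*8 + 150 + 150 = 2850
step 3: join D via hash
    card(P join D) = 2250*40/(50) = 1800
    cost = 2850 + 2*40*6 + 2250 = 5580
step 4: join B via nl
    card(P join B) = 1800*20/(150) = 240
    cost = 5580 + 1800*20 = 41580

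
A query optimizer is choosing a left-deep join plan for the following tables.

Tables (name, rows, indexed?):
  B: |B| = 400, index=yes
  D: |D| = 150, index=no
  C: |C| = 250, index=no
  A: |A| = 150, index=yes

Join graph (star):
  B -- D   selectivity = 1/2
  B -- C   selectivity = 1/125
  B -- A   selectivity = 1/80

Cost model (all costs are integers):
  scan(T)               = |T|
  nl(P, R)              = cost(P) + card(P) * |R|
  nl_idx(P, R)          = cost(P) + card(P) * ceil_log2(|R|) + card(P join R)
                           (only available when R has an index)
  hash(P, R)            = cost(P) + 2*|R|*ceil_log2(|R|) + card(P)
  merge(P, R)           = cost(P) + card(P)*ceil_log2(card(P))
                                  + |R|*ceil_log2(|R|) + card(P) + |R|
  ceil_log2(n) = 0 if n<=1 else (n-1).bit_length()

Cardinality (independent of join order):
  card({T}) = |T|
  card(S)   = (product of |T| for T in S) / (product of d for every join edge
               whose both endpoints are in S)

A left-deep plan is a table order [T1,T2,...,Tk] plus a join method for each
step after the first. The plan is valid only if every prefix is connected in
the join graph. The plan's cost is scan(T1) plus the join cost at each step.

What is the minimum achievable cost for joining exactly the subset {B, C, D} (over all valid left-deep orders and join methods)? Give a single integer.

Selinger DP over subsets of {B,C,D}:
  {B}: scan cost=400, card=400
  {D}: scan cost=150, card=150
  {C}: scan cost=250, card=250
  {BD}: card=30000; try (D,hash)→3200, (B,merge)→5500, (D,merge)→5750, (B,hash)→7500, (B,nl_idx)→31500, (B,nl)→60150 …(+1); best=3200 via (D,hash)
  {BC}: card=800; try (B,nl_idx)→3300, (C,hash)→4800, (B,merge)→6500, (C,merge)→6650, (B,hash)→7700, (B,nl)→100250 …(+1); best=3300 via (B,nl_idx)
  {BCD}: card=60000; try (D,hash)→6500, (D,merge)→13450, (C,hash)→37200, (D,nl)→123300, (C,merge)→485450, (C,nl)→7503200; best=6500 via (D,hash)

6500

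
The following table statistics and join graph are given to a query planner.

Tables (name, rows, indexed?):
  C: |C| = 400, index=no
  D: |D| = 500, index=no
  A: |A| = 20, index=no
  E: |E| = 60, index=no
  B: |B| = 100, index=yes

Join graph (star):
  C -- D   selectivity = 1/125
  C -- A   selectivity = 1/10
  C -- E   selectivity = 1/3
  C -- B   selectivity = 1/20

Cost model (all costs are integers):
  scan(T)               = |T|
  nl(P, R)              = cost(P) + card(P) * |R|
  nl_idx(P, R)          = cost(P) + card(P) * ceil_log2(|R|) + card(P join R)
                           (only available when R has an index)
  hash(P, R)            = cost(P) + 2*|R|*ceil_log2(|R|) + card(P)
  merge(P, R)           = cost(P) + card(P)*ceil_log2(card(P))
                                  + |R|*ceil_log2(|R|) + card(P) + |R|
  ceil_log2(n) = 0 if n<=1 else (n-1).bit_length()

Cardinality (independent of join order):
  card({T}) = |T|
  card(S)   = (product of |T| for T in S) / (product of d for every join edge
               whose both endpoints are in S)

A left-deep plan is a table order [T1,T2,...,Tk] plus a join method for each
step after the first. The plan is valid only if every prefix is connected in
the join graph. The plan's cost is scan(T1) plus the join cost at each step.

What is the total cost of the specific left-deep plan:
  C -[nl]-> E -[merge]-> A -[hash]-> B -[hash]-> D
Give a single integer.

step 1: scan C: cost=400, card=400
step 2: join E via nl
    card(P join E) = 400*60/(3) = 8000
    cost = 400 + 400*60 = 24400
step 3: join A via merge
    card(P join A) = 8000*20/(10) = 16000
    cost = 24400 + 8000*13 + 20*5 + 8000 + 20 = 136520
step 4: join B via hash
    card(P join B) = 16000*100/(20) = 80000
    cost = 136520 + 2*100*7 + 16000 = 153920
step 5: join D via hash
    card(P join D) = 80000*500/(125) = 320000
    cost = 153920 + 2*500*9 + 80000 = 242920

242920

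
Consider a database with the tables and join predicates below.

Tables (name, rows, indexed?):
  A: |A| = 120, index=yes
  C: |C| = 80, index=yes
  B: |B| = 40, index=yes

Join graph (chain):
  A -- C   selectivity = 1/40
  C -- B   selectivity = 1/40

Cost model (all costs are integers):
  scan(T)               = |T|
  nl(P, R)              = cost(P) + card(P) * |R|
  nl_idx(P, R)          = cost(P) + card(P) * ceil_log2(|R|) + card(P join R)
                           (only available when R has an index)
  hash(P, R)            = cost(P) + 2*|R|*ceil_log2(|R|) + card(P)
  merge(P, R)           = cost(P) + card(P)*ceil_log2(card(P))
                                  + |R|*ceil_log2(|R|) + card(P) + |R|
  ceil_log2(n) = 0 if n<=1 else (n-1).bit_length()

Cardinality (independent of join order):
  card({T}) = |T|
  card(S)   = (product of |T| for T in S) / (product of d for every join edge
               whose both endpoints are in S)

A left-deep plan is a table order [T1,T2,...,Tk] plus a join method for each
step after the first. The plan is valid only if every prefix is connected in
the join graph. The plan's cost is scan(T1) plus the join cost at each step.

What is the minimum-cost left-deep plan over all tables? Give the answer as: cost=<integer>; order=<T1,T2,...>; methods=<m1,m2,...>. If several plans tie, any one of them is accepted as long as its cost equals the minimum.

cost=1200; order=B,C,A; methods=nl_idx,nl_idx

Selinger DP (subsets sized 1..n):
  {A}: scan cost=120, card=120
  {C}: scan cost=80, card=80
  {B}: scan cost=40, card=40
  {AC}: card=240; try (A,nl_idx)→880, (C,nl_idx)→1200, (C,hash)→1360, (A,merge)→1680, (C,merge)→1720, (A,hash)→1840 …(+2); best=880 via (A,nl_idx)
  {BC}: card=80; try (C,nl_idx)→400, (B,hash)→640, (B,nl_idx)→640, (C,merge)→960, (B,merge)→1000, (C,hash)→1200 …(+2); best=400 via (C,nl_idx)
  {ABC}: card=240; try (A,nl_idx)→1200, (B,hash)→1600, (A,merge)→2000, (A,hash)→2160, (B,nl_idx)→2560, (B,merge)→3320 …(+2); best=1200 via (A,nl_idx)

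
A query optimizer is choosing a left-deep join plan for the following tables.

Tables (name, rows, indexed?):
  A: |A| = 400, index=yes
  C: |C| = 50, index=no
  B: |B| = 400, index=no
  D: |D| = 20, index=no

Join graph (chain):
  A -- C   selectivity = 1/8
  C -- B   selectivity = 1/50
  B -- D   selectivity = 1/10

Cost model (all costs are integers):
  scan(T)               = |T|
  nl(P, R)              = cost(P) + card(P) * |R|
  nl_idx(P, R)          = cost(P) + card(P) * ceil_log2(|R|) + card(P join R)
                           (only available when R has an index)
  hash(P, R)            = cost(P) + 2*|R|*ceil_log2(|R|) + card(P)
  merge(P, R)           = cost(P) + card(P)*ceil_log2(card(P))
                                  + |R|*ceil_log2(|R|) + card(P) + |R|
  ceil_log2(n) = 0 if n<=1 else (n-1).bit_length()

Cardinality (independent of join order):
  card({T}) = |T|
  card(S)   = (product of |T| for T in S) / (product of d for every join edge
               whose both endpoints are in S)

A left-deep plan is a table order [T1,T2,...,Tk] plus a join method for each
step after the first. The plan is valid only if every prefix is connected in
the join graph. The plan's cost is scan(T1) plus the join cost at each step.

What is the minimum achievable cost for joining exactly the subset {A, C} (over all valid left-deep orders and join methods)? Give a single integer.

Selinger DP over subsets of {A,C}:
  {A}: scan cost=400, card=400
  {C}: scan cost=50, card=50
  {AC}: card=2500; try (C,hash)→1400, (A,nl_idx)→3000, (A,merge)→4400, (C,merge)→4750, (A,hash)→7300, (A,nl)→20050 …(+1); best=1400 via (C,hash)

1400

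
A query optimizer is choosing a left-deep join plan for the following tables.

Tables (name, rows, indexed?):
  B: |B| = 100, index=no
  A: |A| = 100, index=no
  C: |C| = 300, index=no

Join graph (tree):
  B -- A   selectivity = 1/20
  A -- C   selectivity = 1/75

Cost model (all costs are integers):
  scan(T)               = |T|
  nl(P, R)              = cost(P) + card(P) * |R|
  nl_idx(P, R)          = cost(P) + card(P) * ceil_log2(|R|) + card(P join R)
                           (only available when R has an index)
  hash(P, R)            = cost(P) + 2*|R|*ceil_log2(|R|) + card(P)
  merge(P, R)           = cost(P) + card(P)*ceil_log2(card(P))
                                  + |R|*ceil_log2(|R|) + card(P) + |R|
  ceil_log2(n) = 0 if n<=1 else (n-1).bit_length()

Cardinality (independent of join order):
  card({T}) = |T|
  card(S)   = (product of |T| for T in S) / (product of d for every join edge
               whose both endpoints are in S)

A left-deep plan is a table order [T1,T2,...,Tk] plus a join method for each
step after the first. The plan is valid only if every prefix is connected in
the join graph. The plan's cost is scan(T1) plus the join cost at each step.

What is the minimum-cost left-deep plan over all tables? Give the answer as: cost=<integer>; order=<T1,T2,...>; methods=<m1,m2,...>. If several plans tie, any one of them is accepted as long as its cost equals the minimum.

cost=3800; order=C,A,B; methods=hash,hash

Selinger DP (subsets sized 1..n):
  {B}: scan cost=100, card=100
  {A}: scan cost=100, card=100
  {C}: scan cost=300, card=300
  {AB}: card=500; try (B,hash)→1600, (A,hash)→1600, (B,merge)→1700, (A,merge)→1700, (B,nl)→10100, (A,nl)→10100; best=1600 via (B,hash)
  {AC}: card=400; try (A,hash)→2000, (C,merge)→3900, (A,merge)→4100, (C,hash)→5600, (C,nl)→30100, (A,nl)→30300; best=2000 via (A,hash)
  {ABC}: card=2000; try (B,hash)→3800, (B,merge)→6800, (C,hash)→7500, (C,merge)→9600, (B,nl)→42000, (C,nl)→151600; best=3800 via (B,hash)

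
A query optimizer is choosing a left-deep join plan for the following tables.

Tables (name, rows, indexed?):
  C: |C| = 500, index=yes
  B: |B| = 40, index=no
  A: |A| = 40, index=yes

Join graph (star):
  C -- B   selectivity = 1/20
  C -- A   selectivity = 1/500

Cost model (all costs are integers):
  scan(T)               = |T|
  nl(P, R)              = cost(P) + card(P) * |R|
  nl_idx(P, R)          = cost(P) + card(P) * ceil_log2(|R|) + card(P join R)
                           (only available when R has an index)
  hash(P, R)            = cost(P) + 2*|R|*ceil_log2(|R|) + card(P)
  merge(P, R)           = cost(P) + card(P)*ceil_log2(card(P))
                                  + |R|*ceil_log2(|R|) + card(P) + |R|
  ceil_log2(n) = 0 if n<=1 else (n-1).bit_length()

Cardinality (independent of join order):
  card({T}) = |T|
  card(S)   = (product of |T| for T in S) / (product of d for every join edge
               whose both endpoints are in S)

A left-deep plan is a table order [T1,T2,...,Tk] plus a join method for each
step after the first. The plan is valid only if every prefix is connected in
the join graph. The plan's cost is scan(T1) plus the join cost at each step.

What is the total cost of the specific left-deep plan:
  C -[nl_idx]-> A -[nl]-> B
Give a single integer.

5140

step 1: scan C: cost=500, card=500
step 2: join A via nl_idx
    card(P join A) = 500*40/(500) = 40
    cost = 500 + 500*6 + 40 = 3540
step 3: join B via nl
    card(P join B) = 40*40/(20) = 80
    cost = 3540 + 40*40 = 5140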